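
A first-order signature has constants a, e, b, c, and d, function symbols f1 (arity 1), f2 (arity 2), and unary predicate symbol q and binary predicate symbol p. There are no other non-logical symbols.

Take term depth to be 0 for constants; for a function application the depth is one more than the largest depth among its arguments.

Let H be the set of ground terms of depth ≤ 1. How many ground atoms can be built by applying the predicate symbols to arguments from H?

First count ground terms of depth ≤ 1.
Let N_k count ground terms of depth at most k. Each non-constant term of depth ≤ k is some function symbol applied to depth-≤(k−1) arguments, giving N_k = 5 + N_{k-1} + N_{k-1}^2.
N_0 = 5
N_1 = 5 + 5 + 5^2 = 35
So |H| = 35.
Ground atoms are formed by filling each argument slot of a predicate with a term from H, so an r-ary predicate gives |H|^r atoms:
  q: 35;  p: 35^2 = 1225
Total ground atoms: 35 + 1225 = 1260.

1260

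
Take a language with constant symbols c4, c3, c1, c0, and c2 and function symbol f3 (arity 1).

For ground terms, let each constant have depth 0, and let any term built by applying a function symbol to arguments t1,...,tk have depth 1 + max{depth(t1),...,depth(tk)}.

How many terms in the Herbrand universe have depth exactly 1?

5

Let N_k = |{terms of depth ≤ k}|. Then N_0 = 5 and N_k = 5 + N_{k-1} for k ≥ 1 (one summand per function symbol, arity giving the exponent).
N_0 = 5
N_1 = 5 + 5 = 10
Terms of depth exactly 1: N_1 − N_0 = 10 − 5 = 5.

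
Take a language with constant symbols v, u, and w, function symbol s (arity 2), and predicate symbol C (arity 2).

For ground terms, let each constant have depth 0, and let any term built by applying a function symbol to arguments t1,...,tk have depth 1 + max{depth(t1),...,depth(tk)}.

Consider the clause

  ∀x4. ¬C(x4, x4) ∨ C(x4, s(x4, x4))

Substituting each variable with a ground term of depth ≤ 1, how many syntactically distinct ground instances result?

12

Ground terms of depth ≤ 1:
  Count level by level. With function symbols s/2, the terms of depth ≤ k are the 3 constants together with each function applied to depth-≤(k−1) tuples, so N_k = 3 + N_{k-1}^2.
  N_0 = 3
  N_1 = 3 + 3^2 = 12
  Explicitly: v, u, w, s(v, v), s(v, u), s(v, w), s(u, v), s(u, u), s(u, w), s(w, v), s(w, u), s(w, w).
So there are 12 ground terms available for substitution.
The body mentions the single quantified variable x4; since ground terms form a free algebra, no two substitutions collapse to the same formula.
Number of ground instances = 12.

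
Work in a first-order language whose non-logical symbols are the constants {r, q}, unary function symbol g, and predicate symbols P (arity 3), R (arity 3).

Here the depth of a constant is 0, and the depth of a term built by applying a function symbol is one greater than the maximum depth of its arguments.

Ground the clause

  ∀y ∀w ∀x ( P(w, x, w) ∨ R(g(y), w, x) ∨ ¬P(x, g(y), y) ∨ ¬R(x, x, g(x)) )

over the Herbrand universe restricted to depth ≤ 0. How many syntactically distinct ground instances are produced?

Ground terms of depth ≤ 0:
  Write N_k for the number of ground terms of depth ≤ k. A term of depth ≤ k is either a constant or a function symbol applied to arguments of depth ≤ k−1, so N_k = 2 + N_{k-1}.
  N_0 = 2
So there are 2 ground terms available for substitution.
The body mentions every one of the 3 quantified variables; since ground terms form a free algebra, no two substitutions collapse to the same formula.
Number of ground instances = 2^3 = 8.

8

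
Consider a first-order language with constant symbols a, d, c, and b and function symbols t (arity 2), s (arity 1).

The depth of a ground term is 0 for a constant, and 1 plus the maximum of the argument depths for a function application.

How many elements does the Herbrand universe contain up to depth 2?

604

If N_k denotes the number of depth-≤k ground terms, the 4 constants give N_0 = 4, and each function symbol of arity r contributes N_{k-1}^r new terms at level k: N_k = 4 + N_{k-1}^2 + N_{k-1}.
N_0 = 4
N_1 = 4 + 4^2 + 4 = 24
N_2 = 4 + 24^2 + 24 = 604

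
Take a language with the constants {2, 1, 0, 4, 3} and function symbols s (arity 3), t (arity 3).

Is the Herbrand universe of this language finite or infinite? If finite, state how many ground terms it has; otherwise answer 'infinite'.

The signature has at least one function symbol (s, arity 3) and at least one constant (2).
Iterating s gives infinitely many distinct ground terms: 2, s(2, 2, 2), s(s(2, 2, 2), s(2, 2, 2), s(2, 2, 2)), ...
So the Herbrand universe is infinite.

infinite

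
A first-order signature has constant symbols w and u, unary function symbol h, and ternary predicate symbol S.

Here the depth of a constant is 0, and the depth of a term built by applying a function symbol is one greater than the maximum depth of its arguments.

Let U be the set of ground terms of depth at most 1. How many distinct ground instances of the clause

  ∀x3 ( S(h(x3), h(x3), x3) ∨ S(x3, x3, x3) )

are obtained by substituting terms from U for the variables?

4

Ground terms of depth ≤ 1:
  Write N_k for the number of ground terms of depth ≤ k. A term of depth ≤ k is either a constant or a function symbol applied to arguments of depth ≤ k−1, so N_k = 2 + N_{k-1}.
  N_0 = 2
  N_1 = 2 + 2 = 4
  Explicitly: w, u, h(w), h(u).
So there are 4 ground terms available for substitution.
There is 1 variable to instantiate (x3),  occurring in at least one literal, so different choices give different ground instances.
Number of ground instances = 4.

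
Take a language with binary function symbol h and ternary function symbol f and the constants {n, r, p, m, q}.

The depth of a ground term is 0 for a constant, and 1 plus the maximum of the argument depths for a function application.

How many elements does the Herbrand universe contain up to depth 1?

Let N_k count ground terms of depth at most k. Each non-constant term of depth ≤ k is some function symbol applied to depth-≤(k−1) arguments, giving N_k = 5 + N_{k-1}^2 + N_{k-1}^3.
N_0 = 5
N_1 = 5 + 5^2 + 5^3 = 155

155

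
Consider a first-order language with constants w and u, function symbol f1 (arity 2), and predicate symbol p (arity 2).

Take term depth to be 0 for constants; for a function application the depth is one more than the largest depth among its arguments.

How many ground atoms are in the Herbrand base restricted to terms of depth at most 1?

36

First count ground terms of depth ≤ 1.
If N_k denotes the number of depth-≤k ground terms, the 2 constants give N_0 = 2, and each function symbol of arity r contributes N_{k-1}^r new terms at level k: N_k = 2 + N_{k-1}^2.
N_0 = 2
N_1 = 2 + 2^2 = 6
So |H| = 6.
Each predicate of arity r yields |H|^r ground atoms (one per choice of an r-tuple from H):
  p: 6^2 = 36
Total ground atoms: 36.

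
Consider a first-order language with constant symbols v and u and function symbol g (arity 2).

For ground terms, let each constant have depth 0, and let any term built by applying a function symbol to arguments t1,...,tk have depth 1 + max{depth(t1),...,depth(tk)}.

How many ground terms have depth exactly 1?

4

Let N_k count ground terms of depth at most k. Each non-constant term of depth ≤ k is some function symbol applied to depth-≤(k−1) arguments, giving N_k = 2 + N_{k-1}^2.
N_0 = 2
N_1 = 2 + 2^2 = 6
Terms of depth exactly 1: N_1 − N_0 = 6 − 2 = 4.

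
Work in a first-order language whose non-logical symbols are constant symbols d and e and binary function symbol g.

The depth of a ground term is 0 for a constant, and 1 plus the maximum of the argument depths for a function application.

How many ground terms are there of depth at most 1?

6

If N_k denotes the number of depth-≤k ground terms, the 2 constants give N_0 = 2, and each function symbol of arity r contributes N_{k-1}^r new terms at level k: N_k = 2 + N_{k-1}^2.
N_0 = 2
N_1 = 2 + 2^2 = 6
Explicitly: d, e, g(d, d), g(d, e), g(e, d), g(e, e).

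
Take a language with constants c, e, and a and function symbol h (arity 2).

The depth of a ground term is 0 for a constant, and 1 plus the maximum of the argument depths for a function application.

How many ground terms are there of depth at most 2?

147

Let N_k = |{terms of depth ≤ k}|. Then N_0 = 3 and N_k = 3 + N_{k-1}^2 for k ≥ 1 (one summand per function symbol, arity giving the exponent).
N_0 = 3
N_1 = 3 + 3^2 = 12
N_2 = 3 + 12^2 = 147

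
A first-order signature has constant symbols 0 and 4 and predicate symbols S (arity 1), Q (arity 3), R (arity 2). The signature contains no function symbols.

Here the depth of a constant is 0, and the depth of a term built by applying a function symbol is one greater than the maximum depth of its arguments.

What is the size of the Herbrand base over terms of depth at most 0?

First count ground terms of depth ≤ 0.
With no function symbols every ground term is a constant, so there are exactly 2 ground terms at every depth bound.
N_0 = 2
Explicitly: 0, 4.
So |H| = 2.
Each predicate of arity r yields |H|^r ground atoms (one per choice of an r-tuple from H):
  S: 2;  Q: 2^3 = 8;  R: 2^2 = 4
Total ground atoms: 2 + 8 + 4 = 14.

14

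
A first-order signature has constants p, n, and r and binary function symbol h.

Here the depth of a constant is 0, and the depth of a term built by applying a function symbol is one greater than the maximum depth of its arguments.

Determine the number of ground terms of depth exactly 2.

If N_k denotes the number of depth-≤k ground terms, the 3 constants give N_0 = 3, and each function symbol of arity r contributes N_{k-1}^r new terms at level k: N_k = 3 + N_{k-1}^2.
N_0 = 3
N_1 = 3 + 3^2 = 12
N_2 = 3 + 12^2 = 147
Terms of depth exactly 2: N_2 − N_1 = 147 − 12 = 135.

135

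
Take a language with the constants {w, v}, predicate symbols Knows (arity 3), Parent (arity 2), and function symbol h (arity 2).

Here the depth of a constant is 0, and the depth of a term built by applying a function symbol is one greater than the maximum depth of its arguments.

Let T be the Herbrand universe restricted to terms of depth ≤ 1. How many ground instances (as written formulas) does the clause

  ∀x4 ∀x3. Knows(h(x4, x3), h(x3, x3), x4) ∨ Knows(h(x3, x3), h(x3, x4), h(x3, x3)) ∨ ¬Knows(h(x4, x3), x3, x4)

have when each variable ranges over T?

Ground terms of depth ≤ 1:
  Count level by level. With function symbols h/2, the terms of depth ≤ k are the 2 constants together with each function applied to depth-≤(k−1) tuples, so N_k = 2 + N_{k-1}^2.
  N_0 = 2
  N_1 = 2 + 2^2 = 6
So there are 6 ground terms available for substitution.
There are 2 variables to instantiate (x4, x3), each occurring in at least one literal, so different choices give different ground instances.
Number of ground instances = 6^2 = 36.

36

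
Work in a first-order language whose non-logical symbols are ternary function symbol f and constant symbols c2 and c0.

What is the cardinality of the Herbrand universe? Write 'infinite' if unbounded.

infinite

The signature has at least one function symbol (f, arity 3) and at least one constant (c2).
Iterating f gives infinitely many distinct ground terms: c2, f(c2, c2, c2), f(f(c2, c2, c2), f(c2, c2, c2), f(c2, c2, c2)), ...
So the Herbrand universe is infinite.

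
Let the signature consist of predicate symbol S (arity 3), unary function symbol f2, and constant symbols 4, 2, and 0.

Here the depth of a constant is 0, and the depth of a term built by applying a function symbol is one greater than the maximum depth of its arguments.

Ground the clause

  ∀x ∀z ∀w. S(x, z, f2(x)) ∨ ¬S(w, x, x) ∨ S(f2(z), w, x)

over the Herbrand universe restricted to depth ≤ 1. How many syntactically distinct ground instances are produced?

Ground terms of depth ≤ 1:
  Count level by level. With function symbols f2/1, the terms of depth ≤ k are the 3 constants together with each function applied to depth-≤(k−1) tuples, so N_k = 3 + N_{k-1}.
  N_0 = 3
  N_1 = 3 + 3 = 6
So there are 6 ground terms available for substitution.
The clause has 3 distinct variables (x, z, w), each appearing in the body. In the free term algebra distinct substitutions yield syntactically distinct ground instances.
Number of ground instances = 6^3 = 216.

216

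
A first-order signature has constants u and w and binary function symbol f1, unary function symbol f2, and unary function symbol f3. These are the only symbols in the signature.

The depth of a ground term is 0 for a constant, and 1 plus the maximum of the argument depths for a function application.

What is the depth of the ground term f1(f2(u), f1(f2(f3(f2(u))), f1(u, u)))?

5

depth(f2(u)) = 1 + depth(u) = 1 + 0 = 1
depth(f3(f2(u))) = 1 + depth(f2(u)) = 1 + 1 = 2
depth(f2(f3(f2(u)))) = 1 + depth(f3(f2(u))) = 1 + 2 = 3
depth(f1(u, u)) = 1 + max(0, 0) = 1
depth(f1(f2(f3(f2(u))), f1(u, u))) = 1 + max(3, 1) = 4
depth(f1(f2(u), f1(f2(f3(f2(u))), f1(u, u)))) = 1 + max(1, 4) = 5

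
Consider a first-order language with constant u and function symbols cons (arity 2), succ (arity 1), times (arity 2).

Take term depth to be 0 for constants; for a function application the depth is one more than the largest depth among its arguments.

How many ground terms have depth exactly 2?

33

Let N_k = |{terms of depth ≤ k}|. Then N_0 = 1 and N_k = 1 + N_{k-1}^2 + N_{k-1} + N_{k-1}^2 for k ≥ 1 (one summand per function symbol, arity giving the exponent).
N_0 = 1
N_1 = 1 + 1^2 + 1 + 1^2 = 4
N_2 = 1 + 4^2 + 4 + 4^2 = 37
Terms of depth exactly 2: N_2 − N_1 = 37 − 4 = 33.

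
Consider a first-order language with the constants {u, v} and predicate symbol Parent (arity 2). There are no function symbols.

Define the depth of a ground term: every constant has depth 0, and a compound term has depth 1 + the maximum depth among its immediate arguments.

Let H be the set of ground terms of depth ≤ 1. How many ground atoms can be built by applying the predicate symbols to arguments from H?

First count ground terms of depth ≤ 1.
With no function symbols every ground term is a constant, so there are exactly 2 ground terms at every depth bound.
N_0 = 2
N_1 = 2
So |H| = 2.
Each predicate of arity r yields |H|^r ground atoms (one per choice of an r-tuple from H):
  Parent: 2^2 = 4
Total ground atoms: 4.

4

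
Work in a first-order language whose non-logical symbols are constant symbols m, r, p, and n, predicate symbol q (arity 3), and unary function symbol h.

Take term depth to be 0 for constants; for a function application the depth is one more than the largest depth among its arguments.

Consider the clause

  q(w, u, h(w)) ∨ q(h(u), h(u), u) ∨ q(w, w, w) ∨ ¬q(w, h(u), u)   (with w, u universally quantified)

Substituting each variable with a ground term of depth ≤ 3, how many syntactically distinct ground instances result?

256

Ground terms of depth ≤ 3:
  Count level by level. With function symbols h/1, the terms of depth ≤ k are the 4 constants together with each function applied to depth-≤(k−1) tuples, so N_k = 4 + N_{k-1}.
  N_0 = 4
  N_1 = 4 + 4 = 8
  N_2 = 4 + 8 = 12
  N_3 = 4 + 12 = 16
So there are 16 ground terms available for substitution.
The body mentions every one of the 2 quantified variables; since ground terms form a free algebra, no two substitutions collapse to the same formula.
Number of ground instances = 16^2 = 256.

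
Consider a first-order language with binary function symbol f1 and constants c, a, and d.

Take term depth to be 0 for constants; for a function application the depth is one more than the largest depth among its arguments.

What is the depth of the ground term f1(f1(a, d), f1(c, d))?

2

depth(f1(a, d)) = 1 + max(0, 0) = 1
depth(f1(c, d)) = 1 + max(0, 0) = 1
depth(f1(f1(a, d), f1(c, d))) = 1 + max(1, 1) = 2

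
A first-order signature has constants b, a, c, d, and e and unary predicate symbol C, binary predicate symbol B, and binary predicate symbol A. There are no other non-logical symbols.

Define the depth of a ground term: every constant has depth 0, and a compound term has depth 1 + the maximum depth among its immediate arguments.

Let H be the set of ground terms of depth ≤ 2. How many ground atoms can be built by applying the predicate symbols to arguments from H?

55

First count ground terms of depth ≤ 2.
With no function symbols every ground term is a constant, so there are exactly 5 ground terms at every depth bound.
N_0 = 5
N_1 = 5
N_2 = 5
Explicitly: b, a, c, d, e.
So |H| = 5.
A ground atom is a predicate applied to a tuple of terms from H, so the count is the sum over predicates of |H|^arity:
  C: 5;  B: 5^2 = 25;  A: 5^2 = 25
Total ground atoms: 5 + 25 + 25 = 55.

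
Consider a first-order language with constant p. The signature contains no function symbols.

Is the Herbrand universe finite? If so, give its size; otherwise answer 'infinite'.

There are no function symbols, so the only ground term is the single constant.
The Herbrand universe is {p}, finite with 1 element.

1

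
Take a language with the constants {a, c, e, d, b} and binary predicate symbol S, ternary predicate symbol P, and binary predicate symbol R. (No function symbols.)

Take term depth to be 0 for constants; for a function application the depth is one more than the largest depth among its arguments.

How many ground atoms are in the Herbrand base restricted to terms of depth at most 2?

175

First count ground terms of depth ≤ 2.
With no function symbols every ground term is a constant, so there are exactly 5 ground terms at every depth bound.
N_0 = 5
N_1 = 5
N_2 = 5
So |H| = 5.
Each predicate of arity r yields |H|^r ground atoms (one per choice of an r-tuple from H):
  S: 5^2 = 25;  P: 5^3 = 125;  R: 5^2 = 25
Total ground atoms: 25 + 125 + 25 = 175.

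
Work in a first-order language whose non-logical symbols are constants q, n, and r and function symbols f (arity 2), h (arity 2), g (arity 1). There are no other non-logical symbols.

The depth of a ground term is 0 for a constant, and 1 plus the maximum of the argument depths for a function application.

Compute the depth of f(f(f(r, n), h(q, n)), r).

3

depth(f(r, n)) = 1 + max(0, 0) = 1
depth(h(q, n)) = 1 + max(0, 0) = 1
depth(f(f(r, n), h(q, n))) = 1 + max(1, 1) = 2
depth(f(f(f(r, n), h(q, n)), r)) = 1 + max(2, 0) = 3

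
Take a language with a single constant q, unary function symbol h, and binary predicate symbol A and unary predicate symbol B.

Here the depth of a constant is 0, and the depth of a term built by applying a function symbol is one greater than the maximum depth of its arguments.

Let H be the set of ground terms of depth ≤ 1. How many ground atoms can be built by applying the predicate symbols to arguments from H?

6

First count ground terms of depth ≤ 1.
Let N_k count ground terms of depth at most k. Each non-constant term of depth ≤ k is some function symbol applied to depth-≤(k−1) arguments, giving N_k = 1 + N_{k-1}.
N_0 = 1
N_1 = 1 + 1 = 2
Explicitly: q, h(q).
So |H| = 2.
A ground atom is a predicate applied to a tuple of terms from H, so the count is the sum over predicates of |H|^arity:
  A: 2^2 = 4;  B: 2
Total ground atoms: 4 + 2 = 6.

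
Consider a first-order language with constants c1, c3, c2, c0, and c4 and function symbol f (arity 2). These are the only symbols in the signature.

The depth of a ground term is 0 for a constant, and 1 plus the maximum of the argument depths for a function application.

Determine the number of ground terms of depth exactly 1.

Let N_k = |{terms of depth ≤ k}|. Then N_0 = 5 and N_k = 5 + N_{k-1}^2 for k ≥ 1 (one summand per function symbol, arity giving the exponent).
N_0 = 5
N_1 = 5 + 5^2 = 30
Terms of depth exactly 1: N_1 − N_0 = 30 − 5 = 25.

25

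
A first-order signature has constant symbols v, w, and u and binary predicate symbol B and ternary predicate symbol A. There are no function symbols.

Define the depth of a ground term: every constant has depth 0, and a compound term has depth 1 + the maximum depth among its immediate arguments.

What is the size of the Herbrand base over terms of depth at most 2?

36

First count ground terms of depth ≤ 2.
With no function symbols every ground term is a constant, so there are exactly 3 ground terms at every depth bound.
N_0 = 3
N_1 = 3
N_2 = 3
Explicitly: v, w, u.
So |H| = 3.
Each predicate of arity r yields |H|^r ground atoms (one per choice of an r-tuple from H):
  B: 3^2 = 9;  A: 3^3 = 27
Total ground atoms: 9 + 27 = 36.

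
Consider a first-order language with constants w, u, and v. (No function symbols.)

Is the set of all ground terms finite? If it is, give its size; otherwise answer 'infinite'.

3

There are no function symbols, so every ground term is one of the 3 constants.
The Herbrand universe is {w, u, v}, which is finite with 3 elements.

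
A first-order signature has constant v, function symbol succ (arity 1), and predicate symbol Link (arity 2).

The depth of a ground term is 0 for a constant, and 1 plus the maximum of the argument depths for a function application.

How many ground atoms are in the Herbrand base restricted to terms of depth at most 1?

4

First count ground terms of depth ≤ 1.
Write N_k for the number of ground terms of depth ≤ k. A term of depth ≤ k is either a constant or a function symbol applied to arguments of depth ≤ k−1, so N_k = 1 + N_{k-1}.
N_0 = 1
N_1 = 1 + 1 = 2
Explicitly: v, succ(v).
So |H| = 2.
Ground atoms are formed by filling each argument slot of a predicate with a term from H, so an r-ary predicate gives |H|^r atoms:
  Link: 2^2 = 4
Total ground atoms: 4.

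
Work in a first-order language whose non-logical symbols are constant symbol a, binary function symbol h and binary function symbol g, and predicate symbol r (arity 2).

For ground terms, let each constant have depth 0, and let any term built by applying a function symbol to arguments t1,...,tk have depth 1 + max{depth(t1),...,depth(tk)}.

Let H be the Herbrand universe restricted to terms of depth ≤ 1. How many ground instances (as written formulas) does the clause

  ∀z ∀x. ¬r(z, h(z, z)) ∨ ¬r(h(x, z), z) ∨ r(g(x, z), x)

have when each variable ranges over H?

Ground terms of depth ≤ 1:
  Let N_k = |{terms of depth ≤ k}|. Then N_0 = 1 and N_k = 1 + N_{k-1}^2 + N_{k-1}^2 for k ≥ 1 (one summand per function symbol, arity giving the exponent).
  N_0 = 1
  N_1 = 1 + 1^2 + 1^2 = 3
So there are 3 ground terms available for substitution.
There are 2 variables to instantiate (z, x), each occurring in at least one literal, so different choices give different ground instances.
Number of ground instances = 3^2 = 9.

9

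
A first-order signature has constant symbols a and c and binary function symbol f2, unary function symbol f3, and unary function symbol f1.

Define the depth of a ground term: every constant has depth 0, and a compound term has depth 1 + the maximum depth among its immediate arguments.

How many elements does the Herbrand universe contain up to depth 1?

Count level by level. With function symbols f2/2, f3/1, f1/1, the terms of depth ≤ k are the 2 constants together with each function applied to depth-≤(k−1) tuples, so N_k = 2 + N_{k-1}^2 + N_{k-1} + N_{k-1}.
N_0 = 2
N_1 = 2 + 2^2 + 2 + 2 = 10

10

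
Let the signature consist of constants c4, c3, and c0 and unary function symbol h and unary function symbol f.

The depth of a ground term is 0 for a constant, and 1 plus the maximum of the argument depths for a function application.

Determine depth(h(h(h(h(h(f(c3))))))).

6

depth(f(c3)) = 1 + depth(c3) = 1 + 0 = 1
depth(h(f(c3))) = 1 + depth(f(c3)) = 1 + 1 = 2
depth(h(h(f(c3)))) = 1 + depth(h(f(c3))) = 1 + 2 = 3
depth(h(h(h(f(c3))))) = 1 + depth(h(h(f(c3)))) = 1 + 3 = 4
depth(h(h(h(h(f(c3)))))) = 1 + depth(h(h(h(f(c3))))) = 1 + 4 = 5
depth(h(h(h(h(h(f(c3))))))) = 1 + depth(h(h(h(h(f(c3)))))) = 1 + 5 = 6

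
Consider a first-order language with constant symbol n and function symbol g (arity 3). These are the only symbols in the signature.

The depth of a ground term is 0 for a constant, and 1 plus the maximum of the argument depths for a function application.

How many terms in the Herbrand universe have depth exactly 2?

Let N_k count ground terms of depth at most k. Each non-constant term of depth ≤ k is some function symbol applied to depth-≤(k−1) arguments, giving N_k = 1 + N_{k-1}^3.
N_0 = 1
N_1 = 1 + 1^3 = 2
N_2 = 1 + 2^3 = 9
Terms of depth exactly 2: N_2 − N_1 = 9 − 2 = 7.

7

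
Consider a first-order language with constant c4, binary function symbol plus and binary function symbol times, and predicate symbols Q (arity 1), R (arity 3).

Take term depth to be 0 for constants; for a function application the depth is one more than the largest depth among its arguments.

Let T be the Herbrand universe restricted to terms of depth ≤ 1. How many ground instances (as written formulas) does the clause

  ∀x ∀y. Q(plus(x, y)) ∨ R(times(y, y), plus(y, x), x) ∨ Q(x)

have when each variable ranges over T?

9

Ground terms of depth ≤ 1:
  Count level by level. With function symbols plus/2, times/2, the terms of depth ≤ k are the 1 constant together with each function applied to depth-≤(k−1) tuples, so N_k = 1 + N_{k-1}^2 + N_{k-1}^2.
  N_0 = 1
  N_1 = 1 + 1^2 + 1^2 = 3
So there are 3 ground terms available for substitution.
The body mentions every one of the 2 quantified variables; since ground terms form a free algebra, no two substitutions collapse to the same formula.
Number of ground instances = 3^2 = 9.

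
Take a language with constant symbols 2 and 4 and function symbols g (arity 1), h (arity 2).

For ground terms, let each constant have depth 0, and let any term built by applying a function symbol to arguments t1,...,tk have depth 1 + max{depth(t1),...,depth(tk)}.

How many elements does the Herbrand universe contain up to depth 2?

Let N_k count ground terms of depth at most k. Each non-constant term of depth ≤ k is some function symbol applied to depth-≤(k−1) arguments, giving N_k = 2 + N_{k-1} + N_{k-1}^2.
N_0 = 2
N_1 = 2 + 2 + 2^2 = 8
N_2 = 2 + 8 + 8^2 = 74

74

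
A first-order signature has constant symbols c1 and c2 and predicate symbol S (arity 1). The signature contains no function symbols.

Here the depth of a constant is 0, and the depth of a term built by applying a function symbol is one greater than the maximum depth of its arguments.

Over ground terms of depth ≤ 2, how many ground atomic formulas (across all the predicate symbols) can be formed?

First count ground terms of depth ≤ 2.
With no function symbols every ground term is a constant, so there are exactly 2 ground terms at every depth bound.
N_0 = 2
N_1 = 2
N_2 = 2
Explicitly: c1, c2.
So |H| = 2.
For each predicate symbol, the number of ground atoms is |H| raised to its arity; summing:
  S: 2
Total ground atoms: 2.

2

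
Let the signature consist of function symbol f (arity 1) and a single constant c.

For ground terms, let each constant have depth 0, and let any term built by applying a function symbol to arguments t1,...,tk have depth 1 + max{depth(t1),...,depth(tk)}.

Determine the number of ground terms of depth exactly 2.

If N_k denotes the number of depth-≤k ground terms, the 1 constant gives N_0 = 1, and each function symbol of arity r contributes N_{k-1}^r new terms at level k: N_k = 1 + N_{k-1}.
N_0 = 1
N_1 = 1 + 1 = 2
N_2 = 1 + 2 = 3
Terms of depth exactly 2: N_2 − N_1 = 3 − 2 = 1.

1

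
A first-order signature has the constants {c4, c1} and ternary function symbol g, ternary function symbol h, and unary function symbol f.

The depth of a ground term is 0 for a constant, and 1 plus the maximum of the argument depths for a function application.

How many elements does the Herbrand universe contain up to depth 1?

20

Let N_k count ground terms of depth at most k. Each non-constant term of depth ≤ k is some function symbol applied to depth-≤(k−1) arguments, giving N_k = 2 + N_{k-1}^3 + N_{k-1}^3 + N_{k-1}.
N_0 = 2
N_1 = 2 + 2^3 + 2^3 + 2 = 20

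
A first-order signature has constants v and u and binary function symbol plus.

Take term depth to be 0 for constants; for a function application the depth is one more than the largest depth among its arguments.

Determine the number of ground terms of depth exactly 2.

32

If N_k denotes the number of depth-≤k ground terms, the 2 constants give N_0 = 2, and each function symbol of arity r contributes N_{k-1}^r new terms at level k: N_k = 2 + N_{k-1}^2.
N_0 = 2
N_1 = 2 + 2^2 = 6
N_2 = 2 + 6^2 = 38
Terms of depth exactly 2: N_2 − N_1 = 38 − 6 = 32.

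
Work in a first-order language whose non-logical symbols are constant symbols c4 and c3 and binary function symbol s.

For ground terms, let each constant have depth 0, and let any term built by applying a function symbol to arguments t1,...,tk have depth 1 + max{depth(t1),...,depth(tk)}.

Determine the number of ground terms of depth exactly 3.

1408

If N_k denotes the number of depth-≤k ground terms, the 2 constants give N_0 = 2, and each function symbol of arity r contributes N_{k-1}^r new terms at level k: N_k = 2 + N_{k-1}^2.
N_0 = 2
N_1 = 2 + 2^2 = 6
N_2 = 2 + 6^2 = 38
N_3 = 2 + 38^2 = 1446
Terms of depth exactly 3: N_3 − N_2 = 1446 − 38 = 1408.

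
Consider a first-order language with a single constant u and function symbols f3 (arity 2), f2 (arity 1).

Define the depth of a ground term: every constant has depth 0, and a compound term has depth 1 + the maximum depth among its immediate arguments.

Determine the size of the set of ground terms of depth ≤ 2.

13

Let N_k count ground terms of depth at most k. Each non-constant term of depth ≤ k is some function symbol applied to depth-≤(k−1) arguments, giving N_k = 1 + N_{k-1}^2 + N_{k-1}.
N_0 = 1
N_1 = 1 + 1^2 + 1 = 3
N_2 = 1 + 3^2 + 3 = 13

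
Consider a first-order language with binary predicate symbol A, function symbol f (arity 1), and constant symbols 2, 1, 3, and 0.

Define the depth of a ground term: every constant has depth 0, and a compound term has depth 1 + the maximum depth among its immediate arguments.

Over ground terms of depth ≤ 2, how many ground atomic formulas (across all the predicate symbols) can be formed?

144

First count ground terms of depth ≤ 2.
Write N_k for the number of ground terms of depth ≤ k. A term of depth ≤ k is either a constant or a function symbol applied to arguments of depth ≤ k−1, so N_k = 4 + N_{k-1}.
N_0 = 4
N_1 = 4 + 4 = 8
N_2 = 4 + 8 = 12
Explicitly: 2, 1, 3, 0, f(2), f(1), f(3), f(0), f(f(2)), f(f(1)), f(f(3)), f(f(0)).
So |H| = 12.
For each predicate symbol, the number of ground atoms is |H| raised to its arity; summing:
  A: 12^2 = 144
Total ground atoms: 144.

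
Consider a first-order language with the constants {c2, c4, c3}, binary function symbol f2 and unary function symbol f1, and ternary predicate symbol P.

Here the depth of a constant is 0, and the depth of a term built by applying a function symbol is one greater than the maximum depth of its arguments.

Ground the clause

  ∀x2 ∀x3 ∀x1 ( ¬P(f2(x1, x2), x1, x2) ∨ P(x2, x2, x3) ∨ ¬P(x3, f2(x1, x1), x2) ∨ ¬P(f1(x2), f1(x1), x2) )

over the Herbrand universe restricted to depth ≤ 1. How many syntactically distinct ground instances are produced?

3375

Ground terms of depth ≤ 1:
  Count level by level. With function symbols f2/2, f1/1, the terms of depth ≤ k are the 3 constants together with each function applied to depth-≤(k−1) tuples, so N_k = 3 + N_{k-1}^2 + N_{k-1}.
  N_0 = 3
  N_1 = 3 + 3^2 + 3 = 15
So there are 15 ground terms available for substitution.
The body mentions every one of the 3 quantified variables; since ground terms form a free algebra, no two substitutions collapse to the same formula.
Number of ground instances = 15^3 = 3375.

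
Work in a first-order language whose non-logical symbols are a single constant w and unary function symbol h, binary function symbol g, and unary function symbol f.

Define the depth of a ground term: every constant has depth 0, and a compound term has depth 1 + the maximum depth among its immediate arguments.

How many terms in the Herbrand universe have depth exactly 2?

Let N_k count ground terms of depth at most k. Each non-constant term of depth ≤ k is some function symbol applied to depth-≤(k−1) arguments, giving N_k = 1 + N_{k-1} + N_{k-1}^2 + N_{k-1}.
N_0 = 1
N_1 = 1 + 1 + 1^2 + 1 = 4
N_2 = 1 + 4 + 4^2 + 4 = 25
Terms of depth exactly 2: N_2 − N_1 = 25 − 4 = 21.

21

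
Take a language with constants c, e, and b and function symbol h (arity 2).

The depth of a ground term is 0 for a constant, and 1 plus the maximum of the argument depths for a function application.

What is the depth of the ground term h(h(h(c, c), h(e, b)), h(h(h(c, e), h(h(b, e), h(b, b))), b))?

depth(h(c, c)) = 1 + max(0, 0) = 1
depth(h(e, b)) = 1 + max(0, 0) = 1
depth(h(h(c, c), h(e, b))) = 1 + max(1, 1) = 2
depth(h(c, e)) = 1 + max(0, 0) = 1
depth(h(b, e)) = 1 + max(0, 0) = 1
depth(h(b, b)) = 1 + max(0, 0) = 1
depth(h(h(b, e), h(b, b))) = 1 + max(1, 1) = 2
depth(h(h(c, e), h(h(b, e), h(b, b)))) = 1 + max(1, 2) = 3
depth(h(h(h(c, e), h(h(b, e), h(b, b))), b)) = 1 + max(3, 0) = 4
depth(h(h(h(c, c), h(e, b)), h(h(h(c, e), h(h(b, e), h(b, b))), b))) = 1 + max(2, 4) = 5

5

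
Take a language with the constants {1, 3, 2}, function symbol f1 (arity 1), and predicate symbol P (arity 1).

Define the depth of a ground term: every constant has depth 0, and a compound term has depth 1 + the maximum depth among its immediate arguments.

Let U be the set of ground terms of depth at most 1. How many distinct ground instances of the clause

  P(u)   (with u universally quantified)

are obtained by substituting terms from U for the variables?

6

Ground terms of depth ≤ 1:
  If N_k denotes the number of depth-≤k ground terms, the 3 constants give N_0 = 3, and each function symbol of arity r contributes N_{k-1}^r new terms at level k: N_k = 3 + N_{k-1}.
  N_0 = 3
  N_1 = 3 + 3 = 6
So there are 6 ground terms available for substitution.
The body mentions the single quantified variable u; since ground terms form a free algebra, no two substitutions collapse to the same formula.
Number of ground instances = 6.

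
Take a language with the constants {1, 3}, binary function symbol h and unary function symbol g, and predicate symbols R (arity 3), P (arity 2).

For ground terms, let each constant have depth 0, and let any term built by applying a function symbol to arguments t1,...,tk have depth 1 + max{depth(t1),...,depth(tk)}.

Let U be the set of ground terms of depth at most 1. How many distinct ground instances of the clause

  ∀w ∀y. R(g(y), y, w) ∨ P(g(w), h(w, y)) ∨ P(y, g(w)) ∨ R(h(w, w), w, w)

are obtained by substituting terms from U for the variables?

64

Ground terms of depth ≤ 1:
  Count level by level. With function symbols h/2, g/1, the terms of depth ≤ k are the 2 constants together with each function applied to depth-≤(k−1) tuples, so N_k = 2 + N_{k-1}^2 + N_{k-1}.
  N_0 = 2
  N_1 = 2 + 2^2 + 2 = 8
  Explicitly: 1, 3, h(1, 1), h(1, 3), h(3, 1), h(3, 3), g(1), g(3).
So there are 8 ground terms available for substitution.
There are 2 variables to instantiate (w, y), each occurring in at least one literal, so different choices give different ground instances.
Number of ground instances = 8^2 = 64.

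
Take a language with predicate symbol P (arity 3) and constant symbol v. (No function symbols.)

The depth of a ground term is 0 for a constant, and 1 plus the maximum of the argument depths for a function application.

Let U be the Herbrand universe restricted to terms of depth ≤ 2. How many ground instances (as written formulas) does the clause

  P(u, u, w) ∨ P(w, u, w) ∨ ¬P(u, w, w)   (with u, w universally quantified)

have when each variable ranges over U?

Ground terms of depth ≤ 2:
  With no function symbols every ground term is a constant, so there is exactly 1 ground term at every depth bound.
  N_0 = 1
  N_1 = 1
  N_2 = 1
  Explicitly: v.
So there is exactly 1 ground term available for substitution.
The clause has 2 distinct variables (u, w), each appearing in the body. In the free term algebra distinct substitutions yield syntactically distinct ground instances.
Number of ground instances = 1^2 = 1.

1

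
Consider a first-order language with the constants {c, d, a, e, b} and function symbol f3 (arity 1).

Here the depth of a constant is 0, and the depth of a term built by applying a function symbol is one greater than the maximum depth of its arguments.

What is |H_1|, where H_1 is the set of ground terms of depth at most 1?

Count level by level. With function symbols f3/1, the terms of depth ≤ k are the 5 constants together with each function applied to depth-≤(k−1) tuples, so N_k = 5 + N_{k-1}.
N_0 = 5
N_1 = 5 + 5 = 10
Explicitly: c, d, a, e, b, f3(c), f3(d), f3(a), f3(e), f3(b).

10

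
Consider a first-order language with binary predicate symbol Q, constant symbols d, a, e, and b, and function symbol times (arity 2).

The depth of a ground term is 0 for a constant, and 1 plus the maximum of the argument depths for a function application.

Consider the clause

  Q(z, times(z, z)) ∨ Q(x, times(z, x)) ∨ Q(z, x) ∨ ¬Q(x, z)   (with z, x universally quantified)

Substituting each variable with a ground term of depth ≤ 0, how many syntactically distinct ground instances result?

Ground terms of depth ≤ 0:
  Count level by level. With function symbols times/2, the terms of depth ≤ k are the 4 constants together with each function applied to depth-≤(k−1) tuples, so N_k = 4 + N_{k-1}^2.
  N_0 = 4
  Explicitly: d, a, e, b.
So there are 4 ground terms available for substitution.
The body mentions every one of the 2 quantified variables; since ground terms form a free algebra, no two substitutions collapse to the same formula.
Number of ground instances = 4^2 = 16.

16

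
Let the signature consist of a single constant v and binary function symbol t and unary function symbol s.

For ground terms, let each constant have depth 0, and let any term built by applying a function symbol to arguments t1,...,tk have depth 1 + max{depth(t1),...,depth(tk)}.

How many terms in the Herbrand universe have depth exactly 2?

10

If N_k denotes the number of depth-≤k ground terms, the 1 constant gives N_0 = 1, and each function symbol of arity r contributes N_{k-1}^r new terms at level k: N_k = 1 + N_{k-1}^2 + N_{k-1}.
N_0 = 1
N_1 = 1 + 1^2 + 1 = 3
N_2 = 1 + 3^2 + 3 = 13
Terms of depth exactly 2: N_2 − N_1 = 13 − 3 = 10.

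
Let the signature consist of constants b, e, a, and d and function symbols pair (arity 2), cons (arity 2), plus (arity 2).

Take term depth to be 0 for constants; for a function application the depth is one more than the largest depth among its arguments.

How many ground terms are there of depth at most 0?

Let N_k = |{terms of depth ≤ k}|. Then N_0 = 4 and N_k = 4 + N_{k-1}^2 + N_{k-1}^2 + N_{k-1}^2 for k ≥ 1 (one summand per function symbol, arity giving the exponent).
N_0 = 4

4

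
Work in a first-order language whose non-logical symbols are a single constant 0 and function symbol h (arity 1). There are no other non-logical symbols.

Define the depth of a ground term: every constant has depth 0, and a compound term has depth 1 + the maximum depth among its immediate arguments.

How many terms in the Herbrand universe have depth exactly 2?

1

Write N_k for the number of ground terms of depth ≤ k. A term of depth ≤ k is either a constant or a function symbol applied to arguments of depth ≤ k−1, so N_k = 1 + N_{k-1}.
N_0 = 1
N_1 = 1 + 1 = 2
N_2 = 1 + 2 = 3
Terms of depth exactly 2: N_2 − N_1 = 3 − 2 = 1.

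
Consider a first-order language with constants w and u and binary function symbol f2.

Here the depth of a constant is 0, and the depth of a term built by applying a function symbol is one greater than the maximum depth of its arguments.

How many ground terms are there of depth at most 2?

38

Let N_k = |{terms of depth ≤ k}|. Then N_0 = 2 and N_k = 2 + N_{k-1}^2 for k ≥ 1 (one summand per function symbol, arity giving the exponent).
N_0 = 2
N_1 = 2 + 2^2 = 6
N_2 = 2 + 6^2 = 38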